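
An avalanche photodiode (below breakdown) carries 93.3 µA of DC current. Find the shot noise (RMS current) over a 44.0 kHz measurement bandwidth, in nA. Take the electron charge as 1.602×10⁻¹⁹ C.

1.15 nA

I_n = √(2qI·B)
2qI·B = 2 × 1.602×10⁻¹⁹ × 9.33×10⁻⁵ × 4.40×10⁴ = 1.32×10⁻¹⁸ A²
I_n = √(1.32×10⁻¹⁸) = 1.15×10⁻⁹ A = 1.15 nA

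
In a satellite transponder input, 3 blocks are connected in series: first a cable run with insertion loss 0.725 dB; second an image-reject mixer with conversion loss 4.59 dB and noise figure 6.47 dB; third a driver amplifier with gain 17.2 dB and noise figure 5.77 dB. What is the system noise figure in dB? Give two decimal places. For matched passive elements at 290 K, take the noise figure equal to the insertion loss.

11.67 dB

Convert to linear (a loss of L dB is a gain of −L dB): F_i = 10^(NF_i/10), G_i = 10^(G_i,dB/10)
  Stage 1: F_1 = 10^(0.725/10) = 1.182, G_1 = 10^(−0.725/10) = 0.8463
  Stage 2: F_2 = 10^(6.47/10) = 4.436, G_2 = 10^(−4.59/10) = 0.3475
  Stage 3: F_3 = 10^(5.77/10) = 3.776, G_3 = 10^(17.2/10) = 52.48
Friis cascade:
  F = 1.182 + (4.436 − 1)/0.8463 + (3.776 − 1)/0.2941 = 14.68
NF = 10 log₁₀(14.68) = 11.67 dB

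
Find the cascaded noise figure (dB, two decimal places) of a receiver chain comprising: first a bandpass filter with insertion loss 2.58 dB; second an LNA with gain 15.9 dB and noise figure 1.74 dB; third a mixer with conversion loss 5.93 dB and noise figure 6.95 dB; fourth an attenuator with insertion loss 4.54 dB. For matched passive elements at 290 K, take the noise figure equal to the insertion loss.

Convert to linear (a loss of L dB is a gain of −L dB): F_i = 10^(NF_i/10), G_i = 10^(G_i,dB/10)
  Stage 1: F_1 = 10^(2.58/10) = 1.811, G_1 = 10^(−2.58/10) = 0.5521
  Stage 2: F_2 = 10^(1.74/10) = 1.493, G_2 = 10^(15.9/10) = 38.90
  Stage 3: F_3 = 10^(6.95/10) = 4.955, G_3 = 10^(−5.93/10) = 0.2553
  Stage 4: F_4 = 10^(4.54/10) = 2.844, G_4 = 10^(−4.54/10) = 0.3516
Friis cascade:
  F = 1.811 + (1.493 − 1)/0.5521 + (4.955 − 1)/21.48 + (2.844 − 1)/5.483 = 3.224
NF = 10 log₁₀(3.224) = 5.08 dB

5.08 dB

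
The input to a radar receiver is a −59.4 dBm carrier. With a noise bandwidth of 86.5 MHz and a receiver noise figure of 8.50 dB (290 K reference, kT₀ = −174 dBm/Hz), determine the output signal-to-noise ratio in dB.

Noise floor: N = −174 + 10 log₁₀(B) + NF
10 log₁₀(8.65×10⁷) = 79.37 dB
N = −174 + 79.37 + 8.50 = −86.13 dBm
SNR = P_sig − N = −59.4 − (−86.13) = 26.73 dB → 26.7 dB

26.7 dB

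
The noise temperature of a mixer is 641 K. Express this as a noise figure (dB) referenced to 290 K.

5.07 dB

F = 1 + T_e/T₀ = 1 + 641/290 = 3.21034
NF = 10 log₁₀(3.21034) = 5.07 dB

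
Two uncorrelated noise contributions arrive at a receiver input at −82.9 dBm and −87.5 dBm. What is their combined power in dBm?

Convert to linear, add, convert back:
P₁ = 5.13×10⁻¹² W, P₂ = 1.78×10⁻¹² W
P_tot = 6.91×10⁻¹² W → 10 log₁₀(P_tot / 10⁻³) = −81.6 dBm

−81.6 dBm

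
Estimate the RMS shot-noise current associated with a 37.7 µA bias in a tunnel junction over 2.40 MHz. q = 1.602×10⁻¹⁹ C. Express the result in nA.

I_n = √(2qI·B)
2qI·B = 2 × 1.602×10⁻¹⁹ × 3.77×10⁻⁵ × 2.40×10⁶ = 2.90×10⁻¹⁷ A²
I_n = √(2.90×10⁻¹⁷) = 5.38×10⁻⁹ A = 5.38 nA

5.38 nA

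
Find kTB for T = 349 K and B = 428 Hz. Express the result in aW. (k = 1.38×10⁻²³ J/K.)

P_n = kTB = 1.38×10⁻²³ × 349 × 4.28×10² = 2.06×10⁻¹⁸ W = 2.06 aW

2.06 aW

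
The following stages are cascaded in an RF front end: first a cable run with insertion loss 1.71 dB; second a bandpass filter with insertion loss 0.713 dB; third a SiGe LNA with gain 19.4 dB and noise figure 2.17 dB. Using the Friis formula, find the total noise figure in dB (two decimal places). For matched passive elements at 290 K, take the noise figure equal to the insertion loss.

Convert to linear (a loss of L dB is a gain of −L dB): F_i = 10^(NF_i/10), G_i = 10^(G_i,dB/10)
  Stage 1: F_1 = 10^(1.71/10) = 1.483, G_1 = 10^(−1.71/10) = 0.6745
  Stage 2: F_2 = 10^(0.713/10) = 1.178, G_2 = 10^(−0.713/10) = 0.8486
  Stage 3: F_3 = 10^(2.17/10) = 1.648, G_3 = 10^(19.4/10) = 87.10
Friis cascade:
  F = 1.483 + (1.178 − 1)/0.6745 + (1.648 − 1)/0.5724 = 2.879
NF = 10 log₁₀(2.879) = 4.59 dB

4.59 dB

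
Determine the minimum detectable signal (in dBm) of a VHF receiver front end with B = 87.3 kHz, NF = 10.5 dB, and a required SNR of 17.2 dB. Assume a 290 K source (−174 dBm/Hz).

Sensitivity = −174 + 10 log₁₀(B) + NF + SNR_min
= −174 + 49.41 + 10.5 + 17.2
= −96.89 dBm → −96.9 dBm

−96.9 dBm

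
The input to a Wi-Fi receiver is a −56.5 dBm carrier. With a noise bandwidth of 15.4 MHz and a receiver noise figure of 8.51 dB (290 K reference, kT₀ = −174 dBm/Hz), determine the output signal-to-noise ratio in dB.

37.1 dB

Noise floor: N = −174 + 10 log₁₀(B) + NF
10 log₁₀(1.54×10⁷) = 71.88 dB
N = −174 + 71.88 + 8.51 = −93.61 dBm
SNR = P_sig − N = −56.5 − (−93.61) = 37.11 dB → 37.1 dB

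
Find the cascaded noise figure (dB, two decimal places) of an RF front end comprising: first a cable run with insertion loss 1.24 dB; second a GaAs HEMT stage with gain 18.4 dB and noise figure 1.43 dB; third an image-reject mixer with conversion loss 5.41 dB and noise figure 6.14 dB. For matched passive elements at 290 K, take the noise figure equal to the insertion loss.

Convert to linear (a loss of L dB is a gain of −L dB): F_i = 10^(NF_i/10), G_i = 10^(G_i,dB/10)
  Stage 1: F_1 = 10^(1.24/10) = 1.330, G_1 = 10^(−1.24/10) = 0.7516
  Stage 2: F_2 = 10^(1.43/10) = 1.390, G_2 = 10^(18.4/10) = 69.18
  Stage 3: F_3 = 10^(6.14/10) = 4.111, G_3 = 10^(−5.41/10) = 0.2877
Friis cascade:
  F = 1.330 + (1.390 − 1)/0.7516 + (4.111 − 1)/52.00 = 1.909
NF = 10 log₁₀(1.909) = 2.81 dB

2.81 dB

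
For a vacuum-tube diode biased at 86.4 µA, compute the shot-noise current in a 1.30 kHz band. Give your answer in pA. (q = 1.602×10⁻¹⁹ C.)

I_n = √(2qI·B)
2qI·B = 2 × 1.602×10⁻¹⁹ × 8.64×10⁻⁵ × 1.30×10³ = 3.60×10⁻²⁰ A²
I_n = √(3.60×10⁻²⁰) = 1.90×10⁻¹⁰ A = 190 pA

190 pA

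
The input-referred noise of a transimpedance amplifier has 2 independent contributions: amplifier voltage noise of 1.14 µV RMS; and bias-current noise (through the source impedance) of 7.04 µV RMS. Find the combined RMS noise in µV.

Uncorrelated sources add in power (mean-square): V_tot = √(ΣV_i²)
V_tot = √[(1.14×10⁻⁶)² + (7.04×10⁻⁶)²] = 7.13×10⁻⁶ V = 7.13 µV

7.13 µV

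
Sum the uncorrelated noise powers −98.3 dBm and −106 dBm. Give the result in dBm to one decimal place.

−97.6 dBm

Convert to linear, add, convert back:
P₁ = 1.48×10⁻¹³ W, P₂ = 2.51×10⁻¹⁴ W
P_tot = 1.73×10⁻¹³ W → 10 log₁₀(P_tot / 10⁻³) = −97.6 dBm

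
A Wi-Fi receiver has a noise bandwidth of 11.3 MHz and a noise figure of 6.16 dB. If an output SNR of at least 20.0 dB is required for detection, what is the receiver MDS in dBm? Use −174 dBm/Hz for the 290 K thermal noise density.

−77.3 dBm

Sensitivity = −174 + 10 log₁₀(B) + NF + SNR_min
= −174 + 70.53 + 6.16 + 20.0
= −77.31 dBm → −77.3 dBm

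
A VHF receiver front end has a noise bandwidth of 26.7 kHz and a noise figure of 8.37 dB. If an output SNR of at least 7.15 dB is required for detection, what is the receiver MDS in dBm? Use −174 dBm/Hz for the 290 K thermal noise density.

Sensitivity = −174 + 10 log₁₀(B) + NF + SNR_min
= −174 + 44.27 + 8.37 + 7.15
= −114.21 dBm → −114.2 dBm

−114.2 dBm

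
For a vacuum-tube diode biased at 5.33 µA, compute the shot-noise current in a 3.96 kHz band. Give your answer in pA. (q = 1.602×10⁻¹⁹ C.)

82.2 pA

I_n = √(2qI·B)
2qI·B = 2 × 1.602×10⁻¹⁹ × 5.33×10⁻⁶ × 3.96×10³ = 6.76×10⁻²¹ A²
I_n = √(6.76×10⁻²¹) = 8.22×10⁻¹¹ A = 82.2 pA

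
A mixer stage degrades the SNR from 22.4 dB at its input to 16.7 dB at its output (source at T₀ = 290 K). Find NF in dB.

NF (dB) = SNR_in(dB) − SNR_out(dB) when the source is at T₀
NF = 22.4 − 16.7 = 5.7 dB

5.7 dB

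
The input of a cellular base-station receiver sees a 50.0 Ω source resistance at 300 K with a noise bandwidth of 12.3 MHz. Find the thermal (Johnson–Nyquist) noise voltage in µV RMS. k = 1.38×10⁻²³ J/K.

V_n = √(4kTRB)
4kTRB = 4 × 1.38×10⁻²³ × 300 × 5.00×10¹ × 1.23×10⁷ = 1.02×10⁻¹¹ V²
V_n = √(1.02×10⁻¹¹) = 3.19×10⁻⁶ V = 3.19 µV

3.19 µV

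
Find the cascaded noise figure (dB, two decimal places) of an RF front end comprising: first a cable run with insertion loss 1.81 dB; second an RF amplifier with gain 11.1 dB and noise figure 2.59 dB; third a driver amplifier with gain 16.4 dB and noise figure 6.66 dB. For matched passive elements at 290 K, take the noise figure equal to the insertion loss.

5.03 dB

Convert to linear (a loss of L dB is a gain of −L dB): F_i = 10^(NF_i/10), G_i = 10^(G_i,dB/10)
  Stage 1: F_1 = 10^(1.81/10) = 1.517, G_1 = 10^(−1.81/10) = 0.6592
  Stage 2: F_2 = 10^(2.59/10) = 1.816, G_2 = 10^(11.1/10) = 12.88
  Stage 3: F_3 = 10^(6.66/10) = 4.634, G_3 = 10^(16.4/10) = 43.65
Friis cascade:
  F = 1.517 + (1.816 − 1)/0.6592 + (4.634 − 1)/8.492 = 3.182
NF = 10 log₁₀(3.182) = 5.03 dB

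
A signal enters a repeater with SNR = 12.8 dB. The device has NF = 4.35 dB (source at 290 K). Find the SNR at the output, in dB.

By definition F = SNR_in/SNR_out, so in dB: SNR_out = SNR_in − NF
SNR_out = 12.8 − 4.35 = 8.45 dB

8.45 dB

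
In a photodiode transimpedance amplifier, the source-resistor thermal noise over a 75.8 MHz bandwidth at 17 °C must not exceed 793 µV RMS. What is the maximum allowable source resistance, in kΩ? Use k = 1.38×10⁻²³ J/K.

T = 17 °C + 273.15 = 290.15 K
Johnson–Nyquist: V_n = √(4kTRB) ⇒ R = V_n² / (4kTB)
4kTB = 4 × 1.38×10⁻²³ × 290.15 × 7.58×10⁷ = 1.21×10⁻¹²
R = (7.93×10⁻⁴)² / 1.21×10⁻¹² = 5.18×10⁵ Ω = 518 kΩ

518 kΩ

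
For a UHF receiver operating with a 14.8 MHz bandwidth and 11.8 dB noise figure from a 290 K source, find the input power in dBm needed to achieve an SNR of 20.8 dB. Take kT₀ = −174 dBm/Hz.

Sensitivity = −174 + 10 log₁₀(B) + NF + SNR_min
= −174 + 71.7 + 11.8 + 20.8
= −69.7 dBm → −69.7 dBm

−69.7 dBm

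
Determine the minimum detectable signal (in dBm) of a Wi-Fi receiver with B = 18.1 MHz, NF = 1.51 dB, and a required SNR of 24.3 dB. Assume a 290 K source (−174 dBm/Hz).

−75.6 dBm

Sensitivity = −174 + 10 log₁₀(B) + NF + SNR_min
= −174 + 72.58 + 1.51 + 24.3
= −75.61 dBm → −75.6 dBm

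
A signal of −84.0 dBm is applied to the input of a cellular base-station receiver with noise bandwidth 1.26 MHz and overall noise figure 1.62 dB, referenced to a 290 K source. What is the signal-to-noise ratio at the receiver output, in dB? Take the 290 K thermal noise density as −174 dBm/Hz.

Noise floor: N = −174 + 10 log₁₀(B) + NF
10 log₁₀(1.26×10⁶) = 61 dB
N = −174 + 61 + 1.62 = −111.38 dBm
SNR = P_sig − N = −84.0 − (−111.38) = 27.38 dB → 27.4 dB

27.4 dB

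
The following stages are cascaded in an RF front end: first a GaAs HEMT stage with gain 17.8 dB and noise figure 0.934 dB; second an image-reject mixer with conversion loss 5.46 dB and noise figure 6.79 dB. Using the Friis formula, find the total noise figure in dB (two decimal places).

Convert to linear (a loss of L dB is a gain of −L dB): F_i = 10^(NF_i/10), G_i = 10^(G_i,dB/10)
  Stage 1: F_1 = 10^(0.934/10) = 1.240, G_1 = 10^(17.8/10) = 60.26
  Stage 2: F_2 = 10^(6.79/10) = 4.775, G_2 = 10^(−5.46/10) = 0.2844
Friis cascade:
  F = 1.240 + (4.775 − 1)/60.26 = 1.303
NF = 10 log₁₀(1.303) = 1.15 dB

1.15 dB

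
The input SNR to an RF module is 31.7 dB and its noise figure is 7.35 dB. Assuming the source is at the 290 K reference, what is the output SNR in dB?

By definition F = SNR_in/SNR_out, so in dB: SNR_out = SNR_in − NF
SNR_out = 31.7 − 7.35 = 24.35 dB

24.35 dB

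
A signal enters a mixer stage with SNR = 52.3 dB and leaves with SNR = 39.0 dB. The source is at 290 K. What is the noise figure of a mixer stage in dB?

13.3 dB

NF (dB) = SNR_in(dB) − SNR_out(dB) when the source is at T₀
NF = 52.3 − 39.0 = 13.3 dB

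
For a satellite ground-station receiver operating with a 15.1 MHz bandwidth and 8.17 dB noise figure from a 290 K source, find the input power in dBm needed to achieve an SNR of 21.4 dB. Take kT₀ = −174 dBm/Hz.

−72.6 dBm

Sensitivity = −174 + 10 log₁₀(B) + NF + SNR_min
= −174 + 71.79 + 8.17 + 21.4
= −72.64 dBm → −72.6 dBm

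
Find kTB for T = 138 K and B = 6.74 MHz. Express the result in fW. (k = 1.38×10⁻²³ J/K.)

12.8 fW

P_n = kTB = 1.38×10⁻²³ × 138 × 6.74×10⁶ = 1.28×10⁻¹⁴ W = 12.8 fW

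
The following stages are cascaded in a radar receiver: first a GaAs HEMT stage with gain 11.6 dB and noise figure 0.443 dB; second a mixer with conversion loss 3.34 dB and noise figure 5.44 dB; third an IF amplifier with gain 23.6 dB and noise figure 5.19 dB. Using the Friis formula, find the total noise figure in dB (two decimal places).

2.11 dB

Convert to linear (a loss of L dB is a gain of −L dB): F_i = 10^(NF_i/10), G_i = 10^(G_i,dB/10)
  Stage 1: F_1 = 10^(0.443/10) = 1.107, G_1 = 10^(11.6/10) = 14.45
  Stage 2: F_2 = 10^(5.44/10) = 3.499, G_2 = 10^(−3.34/10) = 0.4634
  Stage 3: F_3 = 10^(5.19/10) = 3.304, G_3 = 10^(23.6/10) = 229.1
Friis cascade:
  F = 1.107 + (3.499 − 1)/14.45 + (3.304 − 1)/6.699 = 1.624
NF = 10 log₁₀(1.624) = 2.11 dB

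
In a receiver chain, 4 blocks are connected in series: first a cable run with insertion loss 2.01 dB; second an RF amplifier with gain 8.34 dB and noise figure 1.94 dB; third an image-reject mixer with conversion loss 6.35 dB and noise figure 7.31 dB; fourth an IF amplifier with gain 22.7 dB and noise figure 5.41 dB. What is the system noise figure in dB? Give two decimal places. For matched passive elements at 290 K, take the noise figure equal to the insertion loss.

Convert to linear (a loss of L dB is a gain of −L dB): F_i = 10^(NF_i/10), G_i = 10^(G_i,dB/10)
  Stage 1: F_1 = 10^(2.01/10) = 1.589, G_1 = 10^(−2.01/10) = 0.6295
  Stage 2: F_2 = 10^(1.94/10) = 1.563, G_2 = 10^(8.34/10) = 6.823
  Stage 3: F_3 = 10^(7.31/10) = 5.383, G_3 = 10^(−6.35/10) = 0.2317
  Stage 4: F_4 = 10^(5.41/10) = 3.475, G_4 = 10^(22.7/10) = 186.2
Friis cascade:
  F = 1.589 + (1.563 − 1)/0.6295 + (5.383 − 1)/4.295 + (3.475 − 1)/0.9954 = 5.990
NF = 10 log₁₀(5.990) = 7.77 dB

7.77 dB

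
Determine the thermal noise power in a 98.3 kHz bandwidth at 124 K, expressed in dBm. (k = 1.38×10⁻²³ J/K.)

P_n = kTB = 1.38×10⁻²³ × 124 × 9.83×10⁴ = 1.68×10⁻¹⁶ W
In dBm: 10 log₁₀(1.68×10⁻¹⁶ / 10⁻³) = −127.7 dBm

−127.7 dBm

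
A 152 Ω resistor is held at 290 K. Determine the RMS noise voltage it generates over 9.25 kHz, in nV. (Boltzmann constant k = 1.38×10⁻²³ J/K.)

150 nV

V_n = √(4kTRB)
4kTRB = 4 × 1.38×10⁻²³ × 290 × 1.52×10² × 9.25×10³ = 2.25×10⁻¹⁴ V²
V_n = √(2.25×10⁻¹⁴) = 1.50×10⁻⁷ V = 150 nV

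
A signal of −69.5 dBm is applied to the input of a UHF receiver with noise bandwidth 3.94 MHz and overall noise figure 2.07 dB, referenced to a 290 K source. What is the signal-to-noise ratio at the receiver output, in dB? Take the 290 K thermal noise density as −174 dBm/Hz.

36.5 dB

Noise floor: N = −174 + 10 log₁₀(B) + NF
10 log₁₀(3.94×10⁶) = 65.95 dB
N = −174 + 65.95 + 2.07 = −105.98 dBm
SNR = P_sig − N = −69.5 − (−105.98) = 36.48 dB → 36.5 dB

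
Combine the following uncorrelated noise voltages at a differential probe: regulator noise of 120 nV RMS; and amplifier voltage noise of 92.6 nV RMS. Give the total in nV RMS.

152 nV

Uncorrelated sources add in power (mean-square): V_tot = √(ΣV_i²)
V_tot = √[(1.20×10⁻⁷)² + (9.26×10⁻⁸)²] = 1.52×10⁻⁷ V = 152 nV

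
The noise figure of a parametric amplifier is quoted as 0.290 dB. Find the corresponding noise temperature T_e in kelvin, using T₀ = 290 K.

F = 10^(0.290/10) = 1.06905
T_e = (F − 1)·T₀ = (1.06905 − 1) × 290 = 20.0 K

20.0 K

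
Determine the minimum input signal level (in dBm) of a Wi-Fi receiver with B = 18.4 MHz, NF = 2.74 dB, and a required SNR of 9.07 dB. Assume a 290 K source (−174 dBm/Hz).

Sensitivity = −174 + 10 log₁₀(B) + NF + SNR_min
= −174 + 72.65 + 2.74 + 9.07
= −89.54 dBm → −89.5 dBm

−89.5 dBm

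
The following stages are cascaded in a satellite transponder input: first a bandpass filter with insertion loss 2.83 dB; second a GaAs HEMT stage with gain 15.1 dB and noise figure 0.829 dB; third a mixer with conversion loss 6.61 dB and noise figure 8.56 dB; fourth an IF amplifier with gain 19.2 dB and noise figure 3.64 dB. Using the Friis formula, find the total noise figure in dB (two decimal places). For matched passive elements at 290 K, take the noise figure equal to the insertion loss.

4.84 dB

Convert to linear (a loss of L dB is a gain of −L dB): F_i = 10^(NF_i/10), G_i = 10^(G_i,dB/10)
  Stage 1: F_1 = 10^(2.83/10) = 1.919, G_1 = 10^(−2.83/10) = 0.5212
  Stage 2: F_2 = 10^(0.829/10) = 1.210, G_2 = 10^(15.1/10) = 32.36
  Stage 3: F_3 = 10^(8.56/10) = 7.178, G_3 = 10^(−6.61/10) = 0.2183
  Stage 4: F_4 = 10^(3.64/10) = 2.312, G_4 = 10^(19.2/10) = 83.18
Friis cascade:
  F = 1.919 + (1.210 − 1)/0.5212 + (7.178 − 1)/16.87 + (2.312 − 1)/3.681 = 3.045
NF = 10 log₁₀(3.045) = 4.84 dB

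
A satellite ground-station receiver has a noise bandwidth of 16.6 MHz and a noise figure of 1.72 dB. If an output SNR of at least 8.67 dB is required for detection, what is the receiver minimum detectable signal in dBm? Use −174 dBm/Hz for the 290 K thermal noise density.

Sensitivity = −174 + 10 log₁₀(B) + NF + SNR_min
= −174 + 72.2 + 1.72 + 8.67
= −91.41 dBm → −91.4 dBm

−91.4 dBm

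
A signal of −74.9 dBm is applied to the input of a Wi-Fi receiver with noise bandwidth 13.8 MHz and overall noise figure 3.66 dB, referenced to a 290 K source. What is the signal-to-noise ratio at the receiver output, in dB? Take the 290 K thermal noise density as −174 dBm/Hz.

24.0 dB

Noise floor: N = −174 + 10 log₁₀(B) + NF
10 log₁₀(1.38×10⁷) = 71.4 dB
N = −174 + 71.4 + 3.66 = −98.94 dBm
SNR = P_sig − N = −74.9 − (−98.94) = 24.04 dB → 24.0 dB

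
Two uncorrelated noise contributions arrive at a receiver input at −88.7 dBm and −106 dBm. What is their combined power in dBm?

Convert to linear, add, convert back:
P₁ = 1.35×10⁻¹² W, P₂ = 2.51×10⁻¹⁴ W
P_tot = 1.37×10⁻¹² W → 10 log₁₀(P_tot / 10⁻³) = −88.6 dBm

−88.6 dBm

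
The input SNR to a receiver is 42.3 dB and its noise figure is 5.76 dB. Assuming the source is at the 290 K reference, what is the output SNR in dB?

By definition F = SNR_in/SNR_out, so in dB: SNR_out = SNR_in − NF
SNR_out = 42.3 − 5.76 = 36.54 dB

36.54 dB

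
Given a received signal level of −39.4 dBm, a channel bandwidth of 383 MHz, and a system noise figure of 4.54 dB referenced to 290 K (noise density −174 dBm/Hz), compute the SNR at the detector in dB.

44.2 dB

Noise floor: N = −174 + 10 log₁₀(B) + NF
10 log₁₀(3.83×10⁸) = 85.83 dB
N = −174 + 85.83 + 4.54 = −83.63 dBm
SNR = P_sig − N = −39.4 − (−83.63) = 44.23 dB → 44.2 dB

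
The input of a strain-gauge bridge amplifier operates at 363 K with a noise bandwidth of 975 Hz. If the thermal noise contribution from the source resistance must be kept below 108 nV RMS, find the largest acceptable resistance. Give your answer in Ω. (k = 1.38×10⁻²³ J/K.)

597 Ω

Johnson–Nyquist: V_n = √(4kTRB) ⇒ R = V_n² / (4kTB)
4kTB = 4 × 1.38×10⁻²³ × 363 × 9.75×10² = 1.95×10⁻¹⁷
R = (1.08×10⁻⁷)² / 1.95×10⁻¹⁷ = 5.97×10² Ω = 597 Ω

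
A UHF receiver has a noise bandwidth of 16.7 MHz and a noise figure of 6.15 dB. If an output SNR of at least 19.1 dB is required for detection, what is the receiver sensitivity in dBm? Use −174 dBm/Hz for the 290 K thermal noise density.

−76.5 dBm

Sensitivity = −174 + 10 log₁₀(B) + NF + SNR_min
= −174 + 72.23 + 6.15 + 19.1
= −76.52 dBm → −76.5 dBm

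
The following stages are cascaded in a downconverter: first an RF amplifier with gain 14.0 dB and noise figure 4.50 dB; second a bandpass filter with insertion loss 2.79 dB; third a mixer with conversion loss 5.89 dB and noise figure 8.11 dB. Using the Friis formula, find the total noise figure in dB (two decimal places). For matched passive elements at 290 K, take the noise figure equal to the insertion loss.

5.14 dB

Convert to linear (a loss of L dB is a gain of −L dB): F_i = 10^(NF_i/10), G_i = 10^(G_i,dB/10)
  Stage 1: F_1 = 10^(4.50/10) = 2.818, G_1 = 10^(14.0/10) = 25.12
  Stage 2: F_2 = 10^(2.79/10) = 1.901, G_2 = 10^(−2.79/10) = 0.5260
  Stage 3: F_3 = 10^(8.11/10) = 6.471, G_3 = 10^(−5.89/10) = 0.2576
Friis cascade:
  F = 2.818 + (1.901 − 1)/25.12 + (6.471 − 1)/13.21 = 3.268
NF = 10 log₁₀(3.268) = 5.14 dB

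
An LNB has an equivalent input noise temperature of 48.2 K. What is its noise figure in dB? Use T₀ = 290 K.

F = 1 + T_e/T₀ = 1 + 48.2/290 = 1.16621
NF = 10 log₁₀(1.16621) = 0.668 dB

0.668 dB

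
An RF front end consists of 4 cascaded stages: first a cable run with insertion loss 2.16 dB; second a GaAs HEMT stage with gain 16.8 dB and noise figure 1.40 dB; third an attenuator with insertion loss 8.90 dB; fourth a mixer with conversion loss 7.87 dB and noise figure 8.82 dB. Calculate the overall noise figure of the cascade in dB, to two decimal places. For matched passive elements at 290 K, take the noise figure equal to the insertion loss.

Convert to linear (a loss of L dB is a gain of −L dB): F_i = 10^(NF_i/10), G_i = 10^(G_i,dB/10)
  Stage 1: F_1 = 10^(2.16/10) = 1.644, G_1 = 10^(−2.16/10) = 0.6081
  Stage 2: F_2 = 10^(1.40/10) = 1.380, G_2 = 10^(16.8/10) = 47.86
  Stage 3: F_3 = 10^(8.90/10) = 7.762, G_3 = 10^(−8.90/10) = 0.1288
  Stage 4: F_4 = 10^(8.82/10) = 7.621, G_4 = 10^(−7.87/10) = 0.1633
Friis cascade:
  F = 1.644 + (1.380 − 1)/0.6081 + (7.762 − 1)/29.11 + (7.621 − 1)/3.750 = 4.268
NF = 10 log₁₀(4.268) = 6.30 dB

6.30 dB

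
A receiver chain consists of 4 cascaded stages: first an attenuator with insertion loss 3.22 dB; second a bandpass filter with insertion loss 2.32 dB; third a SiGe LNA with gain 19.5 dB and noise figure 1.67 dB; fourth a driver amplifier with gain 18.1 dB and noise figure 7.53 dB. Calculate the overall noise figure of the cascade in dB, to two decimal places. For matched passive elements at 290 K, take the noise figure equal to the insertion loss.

Convert to linear (a loss of L dB is a gain of −L dB): F_i = 10^(NF_i/10), G_i = 10^(G_i,dB/10)
  Stage 1: F_1 = 10^(3.22/10) = 2.099, G_1 = 10^(−3.22/10) = 0.4764
  Stage 2: F_2 = 10^(2.32/10) = 1.706, G_2 = 10^(−2.32/10) = 0.5861
  Stage 3: F_3 = 10^(1.67/10) = 1.469, G_3 = 10^(19.5/10) = 89.13
  Stage 4: F_4 = 10^(7.53/10) = 5.662, G_4 = 10^(18.1/10) = 64.57
Friis cascade:
  F = 2.099 + (1.706 − 1)/0.4764 + (1.469 − 1)/0.2793 + (5.662 − 1)/24.89 = 5.448
NF = 10 log₁₀(5.448) = 7.36 dB

7.36 dB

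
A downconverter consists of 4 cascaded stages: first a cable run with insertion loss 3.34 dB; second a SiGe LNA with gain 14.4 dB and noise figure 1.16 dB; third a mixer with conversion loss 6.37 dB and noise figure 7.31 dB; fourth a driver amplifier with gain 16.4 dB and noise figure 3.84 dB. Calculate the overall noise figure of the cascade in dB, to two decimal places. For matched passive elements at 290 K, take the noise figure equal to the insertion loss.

5.62 dB

Convert to linear (a loss of L dB is a gain of −L dB): F_i = 10^(NF_i/10), G_i = 10^(G_i,dB/10)
  Stage 1: F_1 = 10^(3.34/10) = 2.158, G_1 = 10^(−3.34/10) = 0.4634
  Stage 2: F_2 = 10^(1.16/10) = 1.306, G_2 = 10^(14.4/10) = 27.54
  Stage 3: F_3 = 10^(7.31/10) = 5.383, G_3 = 10^(−6.37/10) = 0.2307
  Stage 4: F_4 = 10^(3.84/10) = 2.421, G_4 = 10^(16.4/10) = 43.65
Friis cascade:
  F = 2.158 + (1.306 − 1)/0.4634 + (5.383 − 1)/12.76 + (2.421 − 1)/2.944 = 3.644
NF = 10 log₁₀(3.644) = 5.62 dB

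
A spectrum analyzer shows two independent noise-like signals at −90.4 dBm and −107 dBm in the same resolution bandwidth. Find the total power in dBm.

−90.3 dBm

Convert to linear, add, convert back:
P₁ = 9.12×10⁻¹³ W, P₂ = 2.00×10⁻¹⁴ W
P_tot = 9.32×10⁻¹³ W → 10 log₁₀(P_tot / 10⁻³) = −90.3 dBm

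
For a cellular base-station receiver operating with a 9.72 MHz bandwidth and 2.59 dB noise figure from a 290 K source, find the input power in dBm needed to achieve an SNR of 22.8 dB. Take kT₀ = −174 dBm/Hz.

−78.7 dBm

Sensitivity = −174 + 10 log₁₀(B) + NF + SNR_min
= −174 + 69.88 + 2.59 + 22.8
= −78.73 dBm → −78.7 dBm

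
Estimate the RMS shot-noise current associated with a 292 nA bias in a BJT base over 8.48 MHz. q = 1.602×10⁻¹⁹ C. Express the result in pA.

891 pA

I_n = √(2qI·B)
2qI·B = 2 × 1.602×10⁻¹⁹ × 2.92×10⁻⁷ × 8.48×10⁶ = 7.93×10⁻¹⁹ A²
I_n = √(7.93×10⁻¹⁹) = 8.91×10⁻¹⁰ A = 891 pA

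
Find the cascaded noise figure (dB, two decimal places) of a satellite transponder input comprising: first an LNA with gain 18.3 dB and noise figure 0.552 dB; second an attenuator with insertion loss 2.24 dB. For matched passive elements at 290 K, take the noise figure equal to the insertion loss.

0.59 dB

Convert to linear (a loss of L dB is a gain of −L dB): F_i = 10^(NF_i/10), G_i = 10^(G_i,dB/10)
  Stage 1: F_1 = 10^(0.552/10) = 1.136, G_1 = 10^(18.3/10) = 67.61
  Stage 2: F_2 = 10^(2.24/10) = 1.675, G_2 = 10^(−2.24/10) = 0.5970
Friis cascade:
  F = 1.136 + (1.675 − 1)/67.61 = 1.146
NF = 10 log₁₀(1.146) = 0.59 dB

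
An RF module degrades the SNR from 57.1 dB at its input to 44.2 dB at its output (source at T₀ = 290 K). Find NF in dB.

NF (dB) = SNR_in(dB) − SNR_out(dB) when the source is at T₀
NF = 57.1 − 44.2 = 12.9 dB

12.9 dB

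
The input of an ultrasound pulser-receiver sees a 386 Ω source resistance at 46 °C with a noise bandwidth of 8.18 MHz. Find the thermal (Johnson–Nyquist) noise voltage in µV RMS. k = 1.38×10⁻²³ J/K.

T = 46 °C + 273.15 = 319.15 K
V_n = √(4kTRB)
4kTRB = 4 × 1.38×10⁻²³ × 319.15 × 3.86×10² × 8.18×10⁶ = 5.56×10⁻¹¹ V²
V_n = √(5.56×10⁻¹¹) = 7.46×10⁻⁶ V = 7.46 µV

7.46 µV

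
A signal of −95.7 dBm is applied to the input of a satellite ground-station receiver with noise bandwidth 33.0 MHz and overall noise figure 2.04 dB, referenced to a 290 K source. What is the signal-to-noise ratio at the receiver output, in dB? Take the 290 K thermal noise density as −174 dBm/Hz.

Noise floor: N = −174 + 10 log₁₀(B) + NF
10 log₁₀(3.30×10⁷) = 75.19 dB
N = −174 + 75.19 + 2.04 = −96.77 dBm
SNR = P_sig − N = −95.7 − (−96.77) = 1.07 dB → 1.1 dB

1.1 dB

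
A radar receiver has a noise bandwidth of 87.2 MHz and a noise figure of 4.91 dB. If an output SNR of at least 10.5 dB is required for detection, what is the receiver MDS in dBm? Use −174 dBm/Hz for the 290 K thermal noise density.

Sensitivity = −174 + 10 log₁₀(B) + NF + SNR_min
= −174 + 79.41 + 4.91 + 10.5
= −79.18 dBm → −79.2 dBm

−79.2 dBm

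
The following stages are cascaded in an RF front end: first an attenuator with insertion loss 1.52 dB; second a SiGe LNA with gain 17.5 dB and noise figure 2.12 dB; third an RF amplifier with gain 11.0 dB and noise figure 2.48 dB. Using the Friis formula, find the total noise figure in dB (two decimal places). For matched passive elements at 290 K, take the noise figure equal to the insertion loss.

3.68 dB

Convert to linear (a loss of L dB is a gain of −L dB): F_i = 10^(NF_i/10), G_i = 10^(G_i,dB/10)
  Stage 1: F_1 = 10^(1.52/10) = 1.419, G_1 = 10^(−1.52/10) = 0.7047
  Stage 2: F_2 = 10^(2.12/10) = 1.629, G_2 = 10^(17.5/10) = 56.23
  Stage 3: F_3 = 10^(2.48/10) = 1.770, G_3 = 10^(11.0/10) = 12.59
Friis cascade:
  F = 1.419 + (1.629 − 1)/0.7047 + (1.770 − 1)/39.63 = 2.331
NF = 10 log₁₀(2.331) = 3.68 dB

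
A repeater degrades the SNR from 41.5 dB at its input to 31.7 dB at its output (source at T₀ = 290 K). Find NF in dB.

NF (dB) = SNR_in(dB) − SNR_out(dB) when the source is at T₀
NF = 41.5 − 31.7 = 9.8 dB

9.8 dB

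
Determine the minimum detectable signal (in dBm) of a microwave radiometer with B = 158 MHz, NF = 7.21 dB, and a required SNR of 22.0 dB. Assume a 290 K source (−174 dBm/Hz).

Sensitivity = −174 + 10 log₁₀(B) + NF + SNR_min
= −174 + 81.99 + 7.21 + 22.0
= −62.80 dBm → −62.8 dBm

−62.8 dBm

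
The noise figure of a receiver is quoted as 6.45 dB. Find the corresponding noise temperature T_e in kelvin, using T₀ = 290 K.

F = 10^(6.45/10) = 4.4157
T_e = (F − 1)·T₀ = (4.4157 − 1) × 290 = 991 K

991 K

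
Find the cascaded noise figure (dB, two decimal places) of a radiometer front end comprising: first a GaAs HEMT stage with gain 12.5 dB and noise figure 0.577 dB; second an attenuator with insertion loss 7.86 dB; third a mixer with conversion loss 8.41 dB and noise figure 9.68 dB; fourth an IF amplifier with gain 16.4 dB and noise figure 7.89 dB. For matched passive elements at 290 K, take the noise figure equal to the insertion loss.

Convert to linear (a loss of L dB is a gain of −L dB): F_i = 10^(NF_i/10), G_i = 10^(G_i,dB/10)
  Stage 1: F_1 = 10^(0.577/10) = 1.142, G_1 = 10^(12.5/10) = 17.78
  Stage 2: F_2 = 10^(7.86/10) = 6.109, G_2 = 10^(−7.86/10) = 0.1637
  Stage 3: F_3 = 10^(9.68/10) = 9.290, G_3 = 10^(−8.41/10) = 0.1442
  Stage 4: F_4 = 10^(7.89/10) = 6.152, G_4 = 10^(16.4/10) = 43.65
Friis cascade:
  F = 1.142 + (6.109 − 1)/17.78 + (9.290 − 1)/2.911 + (6.152 − 1)/0.4198 = 16.55
NF = 10 log₁₀(16.55) = 12.19 dB

12.19 dB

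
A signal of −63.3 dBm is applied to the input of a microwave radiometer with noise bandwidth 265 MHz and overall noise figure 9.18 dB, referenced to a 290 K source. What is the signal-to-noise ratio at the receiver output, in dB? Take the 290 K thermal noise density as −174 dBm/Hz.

Noise floor: N = −174 + 10 log₁₀(B) + NF
10 log₁₀(2.65×10⁸) = 84.23 dB
N = −174 + 84.23 + 9.18 = −80.59 dBm
SNR = P_sig − N = −63.3 − (−80.59) = 17.29 dB → 17.3 dB

17.3 dB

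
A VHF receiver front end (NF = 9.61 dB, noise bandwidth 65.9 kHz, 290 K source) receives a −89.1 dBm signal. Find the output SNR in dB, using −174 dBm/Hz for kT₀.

Noise floor: N = −174 + 10 log₁₀(B) + NF
10 log₁₀(6.59×10⁴) = 48.19 dB
N = −174 + 48.19 + 9.61 = −116.20 dBm
SNR = P_sig − N = −89.1 − (−116.20) = 27.10 dB → 27.1 dB

27.1 dB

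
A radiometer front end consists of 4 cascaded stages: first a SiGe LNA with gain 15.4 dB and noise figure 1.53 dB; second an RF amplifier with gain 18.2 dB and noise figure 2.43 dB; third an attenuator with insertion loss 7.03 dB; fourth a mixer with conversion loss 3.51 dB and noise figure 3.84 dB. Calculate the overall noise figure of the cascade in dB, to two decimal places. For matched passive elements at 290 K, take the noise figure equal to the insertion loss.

1.61 dB

Convert to linear (a loss of L dB is a gain of −L dB): F_i = 10^(NF_i/10), G_i = 10^(G_i,dB/10)
  Stage 1: F_1 = 10^(1.53/10) = 1.422, G_1 = 10^(15.4/10) = 34.67
  Stage 2: F_2 = 10^(2.43/10) = 1.750, G_2 = 10^(18.2/10) = 66.07
  Stage 3: F_3 = 10^(7.03/10) = 5.047, G_3 = 10^(−7.03/10) = 0.1982
  Stage 4: F_4 = 10^(3.84/10) = 2.421, G_4 = 10^(−3.51/10) = 0.4457
Friis cascade:
  F = 1.422 + (1.750 − 1)/34.67 + (5.047 − 1)/2291 + (2.421 − 1)/453.9 = 1.449
NF = 10 log₁₀(1.449) = 1.61 dB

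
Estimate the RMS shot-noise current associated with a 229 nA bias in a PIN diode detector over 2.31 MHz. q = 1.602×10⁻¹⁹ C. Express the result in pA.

I_n = √(2qI·B)
2qI·B = 2 × 1.602×10⁻¹⁹ × 2.29×10⁻⁷ × 2.31×10⁶ = 1.69×10⁻¹⁹ A²
I_n = √(1.69×10⁻¹⁹) = 4.12×10⁻¹⁰ A = 412 pA

412 pA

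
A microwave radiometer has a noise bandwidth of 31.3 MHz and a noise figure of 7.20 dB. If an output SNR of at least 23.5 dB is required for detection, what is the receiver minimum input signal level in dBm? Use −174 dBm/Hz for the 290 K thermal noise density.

Sensitivity = −174 + 10 log₁₀(B) + NF + SNR_min
= −174 + 74.96 + 7.20 + 23.5
= −68.34 dBm → −68.3 dBm

−68.3 dBm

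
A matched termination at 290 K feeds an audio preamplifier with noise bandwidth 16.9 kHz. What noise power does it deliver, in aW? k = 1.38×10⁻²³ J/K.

P_n = kTB = 1.38×10⁻²³ × 290 × 1.69×10⁴ = 6.76×10⁻¹⁷ W = 67.6 aW

67.6 aW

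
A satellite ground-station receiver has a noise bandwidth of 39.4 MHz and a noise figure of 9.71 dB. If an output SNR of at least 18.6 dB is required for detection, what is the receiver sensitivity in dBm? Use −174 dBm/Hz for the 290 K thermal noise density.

−69.7 dBm

Sensitivity = −174 + 10 log₁₀(B) + NF + SNR_min
= −174 + 75.95 + 9.71 + 18.6
= −69.74 dBm → −69.7 dBm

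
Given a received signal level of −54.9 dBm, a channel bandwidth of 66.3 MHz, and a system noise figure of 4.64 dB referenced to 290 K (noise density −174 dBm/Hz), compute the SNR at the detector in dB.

36.2 dB

Noise floor: N = −174 + 10 log₁₀(B) + NF
10 log₁₀(6.63×10⁷) = 78.22 dB
N = −174 + 78.22 + 4.64 = −91.14 dBm
SNR = P_sig − N = −54.9 − (−91.14) = 36.24 dB → 36.2 dB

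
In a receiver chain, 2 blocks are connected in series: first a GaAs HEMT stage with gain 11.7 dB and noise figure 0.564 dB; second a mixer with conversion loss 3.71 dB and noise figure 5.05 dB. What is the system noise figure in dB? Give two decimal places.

Convert to linear (a loss of L dB is a gain of −L dB): F_i = 10^(NF_i/10), G_i = 10^(G_i,dB/10)
  Stage 1: F_1 = 10^(0.564/10) = 1.139, G_1 = 10^(11.7/10) = 14.79
  Stage 2: F_2 = 10^(5.05/10) = 3.199, G_2 = 10^(−3.71/10) = 0.4256
Friis cascade:
  F = 1.139 + (3.199 − 1)/14.79 = 1.287
NF = 10 log₁₀(1.287) = 1.10 dB

1.10 dB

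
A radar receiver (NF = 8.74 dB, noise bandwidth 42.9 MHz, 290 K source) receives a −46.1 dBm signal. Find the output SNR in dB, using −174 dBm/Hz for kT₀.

Noise floor: N = −174 + 10 log₁₀(B) + NF
10 log₁₀(4.29×10⁷) = 76.32 dB
N = −174 + 76.32 + 8.74 = −88.94 dBm
SNR = P_sig − N = −46.1 − (−88.94) = 42.84 dB → 42.8 dB

42.8 dB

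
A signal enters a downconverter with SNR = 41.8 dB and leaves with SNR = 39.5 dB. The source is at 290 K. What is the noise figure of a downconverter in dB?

2.3 dB

NF (dB) = SNR_in(dB) − SNR_out(dB) when the source is at T₀
NF = 41.8 − 39.5 = 2.3 dB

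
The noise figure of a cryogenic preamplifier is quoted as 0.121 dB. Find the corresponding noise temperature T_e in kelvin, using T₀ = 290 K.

8.19 K

F = 10^(0.121/10) = 1.02825
T_e = (F − 1)·T₀ = (1.02825 − 1) × 290 = 8.19 K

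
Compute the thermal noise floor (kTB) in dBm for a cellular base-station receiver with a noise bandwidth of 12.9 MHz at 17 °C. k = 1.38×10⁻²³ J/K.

T = 17 °C + 273.15 = 290.15 K
P_n = kTB = 1.38×10⁻²³ × 290.15 × 1.29×10⁷ = 5.17×10⁻¹⁴ W
In dBm: 10 log₁₀(5.17×10⁻¹⁴ / 10⁻³) = −102.9 dBm

−102.9 dBm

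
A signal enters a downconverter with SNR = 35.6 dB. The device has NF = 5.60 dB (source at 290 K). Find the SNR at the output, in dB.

By definition F = SNR_in/SNR_out, so in dB: SNR_out = SNR_in − NF
SNR_out = 35.6 − 5.60 = 30.00 dB

30.00 dB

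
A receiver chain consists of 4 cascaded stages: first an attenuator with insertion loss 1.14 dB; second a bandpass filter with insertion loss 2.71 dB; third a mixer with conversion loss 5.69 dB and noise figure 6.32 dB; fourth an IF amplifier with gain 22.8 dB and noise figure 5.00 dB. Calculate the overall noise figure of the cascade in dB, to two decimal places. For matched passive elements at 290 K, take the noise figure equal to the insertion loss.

Convert to linear (a loss of L dB is a gain of −L dB): F_i = 10^(NF_i/10), G_i = 10^(G_i,dB/10)
  Stage 1: F_1 = 10^(1.14/10) = 1.300, G_1 = 10^(−1.14/10) = 0.7691
  Stage 2: F_2 = 10^(2.71/10) = 1.866, G_2 = 10^(−2.71/10) = 0.5358
  Stage 3: F_3 = 10^(6.32/10) = 4.285, G_3 = 10^(−5.69/10) = 0.2698
  Stage 4: F_4 = 10^(5.00/10) = 3.162, G_4 = 10^(22.8/10) = 190.5
Friis cascade:
  F = 1.300 + (1.866 − 1)/0.7691 + (4.285 − 1)/0.4121 + (3.162 − 1)/0.1112 = 29.85
NF = 10 log₁₀(29.85) = 14.75 dB

14.75 dB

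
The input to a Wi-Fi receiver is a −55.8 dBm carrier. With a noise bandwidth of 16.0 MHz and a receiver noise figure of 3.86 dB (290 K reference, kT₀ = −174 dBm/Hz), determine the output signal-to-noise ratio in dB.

42.3 dB

Noise floor: N = −174 + 10 log₁₀(B) + NF
10 log₁₀(1.60×10⁷) = 72.04 dB
N = −174 + 72.04 + 3.86 = −98.10 dBm
SNR = P_sig − N = −55.8 − (−98.10) = 42.30 dB → 42.3 dB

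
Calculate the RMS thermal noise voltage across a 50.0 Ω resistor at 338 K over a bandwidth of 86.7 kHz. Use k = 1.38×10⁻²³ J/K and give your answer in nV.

284 nV

V_n = √(4kTRB)
4kTRB = 4 × 1.38×10⁻²³ × 338 × 5.00×10¹ × 8.67×10⁴ = 8.09×10⁻¹⁴ V²
V_n = √(8.09×10⁻¹⁴) = 2.84×10⁻⁷ V = 284 nV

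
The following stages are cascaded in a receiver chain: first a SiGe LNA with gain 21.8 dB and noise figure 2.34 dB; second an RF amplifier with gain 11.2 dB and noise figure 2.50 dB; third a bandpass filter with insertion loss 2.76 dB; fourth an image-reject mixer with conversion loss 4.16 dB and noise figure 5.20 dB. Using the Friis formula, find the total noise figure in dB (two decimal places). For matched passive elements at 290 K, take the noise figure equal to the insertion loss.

2.36 dB

Convert to linear (a loss of L dB is a gain of −L dB): F_i = 10^(NF_i/10), G_i = 10^(G_i,dB/10)
  Stage 1: F_1 = 10^(2.34/10) = 1.714, G_1 = 10^(21.8/10) = 151.4
  Stage 2: F_2 = 10^(2.50/10) = 1.778, G_2 = 10^(11.2/10) = 13.18
  Stage 3: F_3 = 10^(2.76/10) = 1.888, G_3 = 10^(−2.76/10) = 0.5297
  Stage 4: F_4 = 10^(5.20/10) = 3.311, G_4 = 10^(−4.16/10) = 0.3837
Friis cascade:
  F = 1.714 + (1.778 − 1)/151.4 + (1.888 − 1)/1995 + (3.311 − 1)/1057 = 1.722
NF = 10 log₁₀(1.722) = 2.36 dB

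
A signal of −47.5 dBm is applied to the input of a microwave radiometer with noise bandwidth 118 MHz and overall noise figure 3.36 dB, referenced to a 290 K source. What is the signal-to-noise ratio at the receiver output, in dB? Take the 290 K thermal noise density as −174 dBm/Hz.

Noise floor: N = −174 + 10 log₁₀(B) + NF
10 log₁₀(1.18×10⁸) = 80.72 dB
N = −174 + 80.72 + 3.36 = −89.92 dBm
SNR = P_sig − N = −47.5 − (−89.92) = 42.42 dB → 42.4 dB

42.4 dB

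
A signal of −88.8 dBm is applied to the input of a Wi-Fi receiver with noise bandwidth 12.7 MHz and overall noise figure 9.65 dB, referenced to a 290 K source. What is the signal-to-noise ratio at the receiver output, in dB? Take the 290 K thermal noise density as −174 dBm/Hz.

Noise floor: N = −174 + 10 log₁₀(B) + NF
10 log₁₀(1.27×10⁷) = 71.04 dB
N = −174 + 71.04 + 9.65 = −93.31 dBm
SNR = P_sig − N = −88.8 − (−93.31) = 4.51 dB → 4.5 dB

4.5 dB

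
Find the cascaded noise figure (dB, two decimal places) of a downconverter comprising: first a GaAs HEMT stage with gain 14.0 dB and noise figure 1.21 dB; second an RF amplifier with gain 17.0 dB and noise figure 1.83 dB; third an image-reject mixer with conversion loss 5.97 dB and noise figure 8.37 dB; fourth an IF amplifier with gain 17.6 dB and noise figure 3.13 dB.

1.30 dB

Convert to linear (a loss of L dB is a gain of −L dB): F_i = 10^(NF_i/10), G_i = 10^(G_i,dB/10)
  Stage 1: F_1 = 10^(1.21/10) = 1.321, G_1 = 10^(14.0/10) = 25.12
  Stage 2: F_2 = 10^(1.83/10) = 1.524, G_2 = 10^(17.0/10) = 50.12
  Stage 3: F_3 = 10^(8.37/10) = 6.871, G_3 = 10^(−5.97/10) = 0.2529
  Stage 4: F_4 = 10^(3.13/10) = 2.056, G_4 = 10^(17.6/10) = 57.54
Friis cascade:
  F = 1.321 + (1.524 − 1)/25.12 + (6.871 − 1)/1259 + (2.056 − 1)/318.4 = 1.350
NF = 10 log₁₀(1.350) = 1.30 dB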